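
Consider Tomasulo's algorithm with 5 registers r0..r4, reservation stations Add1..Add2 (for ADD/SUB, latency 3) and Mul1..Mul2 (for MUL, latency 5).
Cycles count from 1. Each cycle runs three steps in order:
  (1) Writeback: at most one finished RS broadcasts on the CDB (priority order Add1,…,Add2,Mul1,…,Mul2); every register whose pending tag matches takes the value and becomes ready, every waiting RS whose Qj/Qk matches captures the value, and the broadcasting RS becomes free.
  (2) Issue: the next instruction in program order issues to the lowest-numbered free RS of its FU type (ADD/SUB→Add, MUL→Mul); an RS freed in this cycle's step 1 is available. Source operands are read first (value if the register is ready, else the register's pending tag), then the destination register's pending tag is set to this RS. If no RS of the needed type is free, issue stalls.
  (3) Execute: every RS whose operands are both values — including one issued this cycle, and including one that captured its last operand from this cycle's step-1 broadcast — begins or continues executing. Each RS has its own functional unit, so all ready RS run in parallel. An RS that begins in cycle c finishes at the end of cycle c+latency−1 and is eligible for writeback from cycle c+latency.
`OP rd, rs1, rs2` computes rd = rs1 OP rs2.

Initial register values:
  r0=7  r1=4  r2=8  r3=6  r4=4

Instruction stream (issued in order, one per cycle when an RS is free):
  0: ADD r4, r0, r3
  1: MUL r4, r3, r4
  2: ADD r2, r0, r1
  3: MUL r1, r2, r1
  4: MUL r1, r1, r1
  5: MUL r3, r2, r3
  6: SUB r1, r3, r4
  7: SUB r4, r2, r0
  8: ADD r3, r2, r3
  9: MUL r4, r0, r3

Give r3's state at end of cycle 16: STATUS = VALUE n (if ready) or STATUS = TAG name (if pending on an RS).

STATUS = TAG Add2

cycle 1: issue ADD r4<-Add1 // r0:7,r1:4,r2:8,r3:6,r4:Add1
cycle 2: issue MUL r4<-Mul1 // r0:7,r1:4,r2:8,r3:6,r4:Mul1
cycle 3: issue ADD r2<-Add2 // r0:7,r1:4,r2:Add2,r3:6,r4:Mul1
cycle 4: CDB Add1=13; issue MUL r1<-Mul2 // r0:7,r1:Mul2,r2:Add2,r3:6,r4:Mul1
cycle 5: stall // r0:7,r1:Mul2,r2:Add2,r3:6,r4:Mul1
cycle 6: CDB Add2=11; stall // r0:7,r1:Mul2,r2:11,r3:6,r4:Mul1
cycle 7: stall // r0:7,r1:Mul2,r2:11,r3:6,r4:Mul1
cycle 8: stall // r0:7,r1:Mul2,r2:11,r3:6,r4:Mul1
cycle 9: CDB Mul1=78; issue MUL r1<-Mul1 // r0:7,r1:Mul1,r2:11,r3:6,r4:78
cycle 10: stall // r0:7,r1:Mul1,r2:11,r3:6,r4:78
cycle 11: CDB Mul2=44; issue MUL r3<-Mul2 // r0:7,r1:Mul1,r2:11,r3:Mul2,r4:78
cycle 12: issue SUB r1<-Add1 // r0:7,r1:Add1,r2:11,r3:Mul2,r4:78
cycle 13: issue SUB r4<-Add2 // r0:7,r1:Add1,r2:11,r3:Mul2,r4:Add2
cycle 14: stall // r0:7,r1:Add1,r2:11,r3:Mul2,r4:Add2
cycle 15: stall // r0:7,r1:Add1,r2:11,r3:Mul2,r4:Add2
cycle 16: CDB Add2=4; issue ADD r3<-Add2 // r0:7,r1:Add1,r2:11,r3:Add2,r4:4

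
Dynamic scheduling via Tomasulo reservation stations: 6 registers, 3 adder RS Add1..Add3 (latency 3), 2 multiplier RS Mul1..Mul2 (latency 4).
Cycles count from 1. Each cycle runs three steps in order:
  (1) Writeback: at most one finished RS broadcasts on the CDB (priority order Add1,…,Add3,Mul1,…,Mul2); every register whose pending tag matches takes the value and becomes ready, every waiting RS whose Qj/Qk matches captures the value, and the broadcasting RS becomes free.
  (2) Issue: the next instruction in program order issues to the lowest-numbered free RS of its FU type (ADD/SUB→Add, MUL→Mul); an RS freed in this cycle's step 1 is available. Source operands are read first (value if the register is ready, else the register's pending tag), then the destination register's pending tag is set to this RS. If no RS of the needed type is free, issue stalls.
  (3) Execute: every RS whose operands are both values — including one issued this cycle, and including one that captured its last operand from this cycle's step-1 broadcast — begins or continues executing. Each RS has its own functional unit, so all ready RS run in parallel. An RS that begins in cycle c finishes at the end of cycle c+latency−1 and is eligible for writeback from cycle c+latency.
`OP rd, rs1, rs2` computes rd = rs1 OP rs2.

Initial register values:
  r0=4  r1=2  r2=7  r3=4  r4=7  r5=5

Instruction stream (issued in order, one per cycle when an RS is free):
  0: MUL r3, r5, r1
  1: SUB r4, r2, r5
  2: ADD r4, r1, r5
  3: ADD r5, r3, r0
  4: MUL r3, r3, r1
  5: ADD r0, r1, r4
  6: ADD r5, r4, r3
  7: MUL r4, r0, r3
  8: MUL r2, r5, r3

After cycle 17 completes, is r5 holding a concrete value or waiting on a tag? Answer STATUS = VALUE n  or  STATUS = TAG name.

c1: issue MUL r3<-Mul1 | r0:4,r1:2,r2:7,r3:Mul1,r4:7,r5:5
c2: issue SUB r4<-Add1 | r0:4,r1:2,r2:7,r3:Mul1,r4:Add1,r5:5
c3: issue ADD r4<-Add2 | r0:4,r1:2,r2:7,r3:Mul1,r4:Add2,r5:5
c4: issue ADD r5<-Add3 | r0:4,r1:2,r2:7,r3:Mul1,r4:Add2,r5:Add3
c5: CDB Add1=2; issue MUL r3<-Mul2 | r0:4,r1:2,r2:7,r3:Mul2,r4:Add2,r5:Add3
c6: CDB Add2=7; issue ADD r0<-Add1 | r0:Add1,r1:2,r2:7,r3:Mul2,r4:7,r5:Add3
c7: CDB Mul1=10; issue ADD r5<-Add2 | r0:Add1,r1:2,r2:7,r3:Mul2,r4:7,r5:Add2
c8: issue MUL r4<-Mul1 | r0:Add1,r1:2,r2:7,r3:Mul2,r4:Mul1,r5:Add2
c9: CDB Add1=9; stall | r0:9,r1:2,r2:7,r3:Mul2,r4:Mul1,r5:Add2
c10: CDB Add3=14; stall | r0:9,r1:2,r2:7,r3:Mul2,r4:Mul1,r5:Add2
c11: CDB Mul2=20; issue MUL r2<-Mul2 | r0:9,r1:2,r2:Mul2,r3:20,r4:Mul1,r5:Add2
c12: - | r0:9,r1:2,r2:Mul2,r3:20,r4:Mul1,r5:Add2
c13: - | r0:9,r1:2,r2:Mul2,r3:20,r4:Mul1,r5:Add2
c14: CDB Add2=27 | r0:9,r1:2,r2:Mul2,r3:20,r4:Mul1,r5:27
c15: CDB Mul1=180 | r0:9,r1:2,r2:Mul2,r3:20,r4:180,r5:27
c16: - | r0:9,r1:2,r2:Mul2,r3:20,r4:180,r5:27
c17: - | r0:9,r1:2,r2:Mul2,r3:20,r4:180,r5:27

STATUS = VALUE 27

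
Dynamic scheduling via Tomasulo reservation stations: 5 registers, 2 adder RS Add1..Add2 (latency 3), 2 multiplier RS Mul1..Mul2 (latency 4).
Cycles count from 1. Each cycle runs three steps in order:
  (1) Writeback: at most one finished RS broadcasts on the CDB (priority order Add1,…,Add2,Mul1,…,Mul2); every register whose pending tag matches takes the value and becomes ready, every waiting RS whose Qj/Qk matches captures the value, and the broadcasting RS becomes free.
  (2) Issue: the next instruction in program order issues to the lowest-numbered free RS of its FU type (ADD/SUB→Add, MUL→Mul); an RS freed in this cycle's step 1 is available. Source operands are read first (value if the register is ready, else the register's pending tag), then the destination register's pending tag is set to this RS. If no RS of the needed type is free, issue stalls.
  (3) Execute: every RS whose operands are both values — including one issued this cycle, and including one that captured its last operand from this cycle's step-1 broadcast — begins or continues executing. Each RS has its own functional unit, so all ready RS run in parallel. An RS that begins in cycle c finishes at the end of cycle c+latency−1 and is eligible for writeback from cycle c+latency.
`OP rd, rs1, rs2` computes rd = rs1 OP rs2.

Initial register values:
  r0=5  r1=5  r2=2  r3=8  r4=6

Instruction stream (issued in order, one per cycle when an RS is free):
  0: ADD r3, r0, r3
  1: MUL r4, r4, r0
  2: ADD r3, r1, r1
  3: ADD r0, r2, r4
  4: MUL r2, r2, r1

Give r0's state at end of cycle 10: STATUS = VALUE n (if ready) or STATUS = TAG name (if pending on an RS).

STATUS = VALUE 32

c1: issue ADD r3<-Add1 | r0:5,r1:5,r2:2,r3:Add1,r4:6
c2: issue MUL r4<-Mul1 | r0:5,r1:5,r2:2,r3:Add1,r4:Mul1
c3: issue ADD r3<-Add2 | r0:5,r1:5,r2:2,r3:Add2,r4:Mul1
c4: CDB Add1=13; issue ADD r0<-Add1 | r0:Add1,r1:5,r2:2,r3:Add2,r4:Mul1
c5: issue MUL r2<-Mul2 | r0:Add1,r1:5,r2:Mul2,r3:Add2,r4:Mul1
c6: CDB Add2=10 | r0:Add1,r1:5,r2:Mul2,r3:10,r4:Mul1
c7: CDB Mul1=30 | r0:Add1,r1:5,r2:Mul2,r3:10,r4:30
c8: - | r0:Add1,r1:5,r2:Mul2,r3:10,r4:30
c9: CDB Mul2=10 | r0:Add1,r1:5,r2:10,r3:10,r4:30
c10: CDB Add1=32 | r0:32,r1:5,r2:10,r3:10,r4:30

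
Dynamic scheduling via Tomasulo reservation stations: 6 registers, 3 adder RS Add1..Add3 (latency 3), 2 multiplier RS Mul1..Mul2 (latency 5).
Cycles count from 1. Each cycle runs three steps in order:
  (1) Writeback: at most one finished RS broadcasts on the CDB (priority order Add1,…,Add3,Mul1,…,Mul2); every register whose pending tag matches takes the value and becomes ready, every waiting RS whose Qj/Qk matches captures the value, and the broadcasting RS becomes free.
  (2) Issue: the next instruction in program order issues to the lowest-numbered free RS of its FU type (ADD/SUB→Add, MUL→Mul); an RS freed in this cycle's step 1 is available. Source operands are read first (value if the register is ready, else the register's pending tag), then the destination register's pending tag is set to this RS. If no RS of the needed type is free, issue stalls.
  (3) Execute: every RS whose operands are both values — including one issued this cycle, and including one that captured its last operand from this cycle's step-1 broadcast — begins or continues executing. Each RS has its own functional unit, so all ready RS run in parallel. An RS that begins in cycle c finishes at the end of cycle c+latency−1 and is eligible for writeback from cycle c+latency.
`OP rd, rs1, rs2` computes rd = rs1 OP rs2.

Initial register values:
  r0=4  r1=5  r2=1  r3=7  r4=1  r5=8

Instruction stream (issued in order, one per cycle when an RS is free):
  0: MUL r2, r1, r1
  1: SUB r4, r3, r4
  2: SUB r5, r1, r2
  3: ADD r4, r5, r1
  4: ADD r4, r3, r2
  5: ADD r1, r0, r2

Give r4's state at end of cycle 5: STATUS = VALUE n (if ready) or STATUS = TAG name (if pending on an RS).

  c1: issue MUL r2<-Mul1  regs: r0:4,r1:5,r2:Mul1,r3:7,r4:1,r5:8
  c2: issue SUB r4<-Add1  regs: r0:4,r1:5,r2:Mul1,r3:7,r4:Add1,r5:8
  c3: issue SUB r5<-Add2  regs: r0:4,r1:5,r2:Mul1,r3:7,r4:Add1,r5:Add2
  c4: issue ADD r4<-Add3  regs: r0:4,r1:5,r2:Mul1,r3:7,r4:Add3,r5:Add2
  c5: CDB Add1=6; issue ADD r4<-Add1  regs: r0:4,r1:5,r2:Mul1,r3:7,r4:Add1,r5:Add2

STATUS = TAG Add1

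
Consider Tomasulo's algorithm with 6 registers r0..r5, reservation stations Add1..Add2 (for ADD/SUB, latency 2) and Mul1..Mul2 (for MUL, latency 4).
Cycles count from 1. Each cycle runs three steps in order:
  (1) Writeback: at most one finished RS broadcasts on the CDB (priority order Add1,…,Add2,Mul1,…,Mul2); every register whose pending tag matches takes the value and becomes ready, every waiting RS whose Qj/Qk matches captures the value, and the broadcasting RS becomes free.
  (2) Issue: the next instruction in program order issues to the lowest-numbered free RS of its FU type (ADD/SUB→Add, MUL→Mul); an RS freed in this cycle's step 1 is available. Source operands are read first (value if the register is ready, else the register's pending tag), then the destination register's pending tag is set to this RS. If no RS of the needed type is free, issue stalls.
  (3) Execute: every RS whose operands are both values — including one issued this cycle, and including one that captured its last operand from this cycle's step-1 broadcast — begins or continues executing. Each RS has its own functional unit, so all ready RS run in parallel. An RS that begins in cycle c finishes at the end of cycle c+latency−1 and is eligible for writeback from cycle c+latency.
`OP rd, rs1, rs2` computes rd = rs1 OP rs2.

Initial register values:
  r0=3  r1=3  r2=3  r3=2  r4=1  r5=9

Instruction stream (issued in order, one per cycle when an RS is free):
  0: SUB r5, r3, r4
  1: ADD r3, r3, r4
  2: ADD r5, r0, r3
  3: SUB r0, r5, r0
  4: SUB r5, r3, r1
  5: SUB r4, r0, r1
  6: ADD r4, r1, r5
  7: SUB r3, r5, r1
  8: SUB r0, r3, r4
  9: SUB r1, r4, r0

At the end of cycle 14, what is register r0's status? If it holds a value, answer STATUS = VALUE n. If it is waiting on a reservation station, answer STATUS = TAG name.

STATUS = TAG Add2

cycle 1: issue SUB r5<-Add1 // r0:3,r1:3,r2:3,r3:2,r4:1,r5:Add1
cycle 2: issue ADD r3<-Add2 // r0:3,r1:3,r2:3,r3:Add2,r4:1,r5:Add1
cycle 3: CDB Add1=1; issue ADD r5<-Add1 // r0:3,r1:3,r2:3,r3:Add2,r4:1,r5:Add1
cycle 4: CDB Add2=3; issue SUB r0<-Add2 // r0:Add2,r1:3,r2:3,r3:3,r4:1,r5:Add1
cycle 5: stall // r0:Add2,r1:3,r2:3,r3:3,r4:1,r5:Add1
cycle 6: CDB Add1=6; issue SUB r5<-Add1 // r0:Add2,r1:3,r2:3,r3:3,r4:1,r5:Add1
cycle 7: stall // r0:Add2,r1:3,r2:3,r3:3,r4:1,r5:Add1
cycle 8: CDB Add1=0; issue SUB r4<-Add1 // r0:Add2,r1:3,r2:3,r3:3,r4:Add1,r5:0
cycle 9: CDB Add2=3; issue ADD r4<-Add2 // r0:3,r1:3,r2:3,r3:3,r4:Add2,r5:0
cycle 10: stall // r0:3,r1:3,r2:3,r3:3,r4:Add2,r5:0
cycle 11: CDB Add1=0; issue SUB r3<-Add1 // r0:3,r1:3,r2:3,r3:Add1,r4:Add2,r5:0
cycle 12: CDB Add2=3; issue SUB r0<-Add2 // r0:Add2,r1:3,r2:3,r3:Add1,r4:3,r5:0
cycle 13: CDB Add1=-3; issue SUB r1<-Add1 // r0:Add2,r1:Add1,r2:3,r3:-3,r4:3,r5:0
cycle 14: - // r0:Add2,r1:Add1,r2:3,r3:-3,r4:3,r5:0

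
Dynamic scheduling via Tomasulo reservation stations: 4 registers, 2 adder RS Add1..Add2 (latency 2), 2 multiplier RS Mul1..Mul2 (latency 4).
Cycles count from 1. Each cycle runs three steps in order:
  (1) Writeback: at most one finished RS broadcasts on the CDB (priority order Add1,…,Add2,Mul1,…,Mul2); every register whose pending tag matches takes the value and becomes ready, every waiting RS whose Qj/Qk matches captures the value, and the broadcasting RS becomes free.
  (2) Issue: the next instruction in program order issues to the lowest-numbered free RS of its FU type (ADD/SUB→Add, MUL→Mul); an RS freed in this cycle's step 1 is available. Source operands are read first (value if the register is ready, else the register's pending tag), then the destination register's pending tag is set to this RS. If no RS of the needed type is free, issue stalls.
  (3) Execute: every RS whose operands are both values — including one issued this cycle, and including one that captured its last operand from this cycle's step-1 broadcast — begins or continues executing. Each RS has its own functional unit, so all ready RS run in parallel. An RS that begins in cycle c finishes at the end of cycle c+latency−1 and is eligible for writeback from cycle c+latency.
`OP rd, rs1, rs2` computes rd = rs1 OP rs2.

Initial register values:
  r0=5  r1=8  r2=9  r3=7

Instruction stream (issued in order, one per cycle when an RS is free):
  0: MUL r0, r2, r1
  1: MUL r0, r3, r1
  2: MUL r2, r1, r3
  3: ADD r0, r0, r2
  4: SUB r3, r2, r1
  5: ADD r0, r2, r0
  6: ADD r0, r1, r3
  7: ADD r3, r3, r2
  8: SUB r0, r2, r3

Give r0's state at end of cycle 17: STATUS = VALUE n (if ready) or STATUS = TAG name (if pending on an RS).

c1: issue MUL r0<-Mul1 | r0:Mul1,r1:8,r2:9,r3:7
c2: issue MUL r0<-Mul2 | r0:Mul2,r1:8,r2:9,r3:7
c3: stall | r0:Mul2,r1:8,r2:9,r3:7
c4: stall | r0:Mul2,r1:8,r2:9,r3:7
c5: CDB Mul1=72; issue MUL r2<-Mul1 | r0:Mul2,r1:8,r2:Mul1,r3:7
c6: CDB Mul2=56; issue ADD r0<-Add1 | r0:Add1,r1:8,r2:Mul1,r3:7
c7: issue SUB r3<-Add2 | r0:Add1,r1:8,r2:Mul1,r3:Add2
c8: stall | r0:Add1,r1:8,r2:Mul1,r3:Add2
c9: CDB Mul1=56; stall | r0:Add1,r1:8,r2:56,r3:Add2
c10: stall | r0:Add1,r1:8,r2:56,r3:Add2
c11: CDB Add1=112; issue ADD r0<-Add1 | r0:Add1,r1:8,r2:56,r3:Add2
c12: CDB Add2=48; issue ADD r0<-Add2 | r0:Add2,r1:8,r2:56,r3:48
c13: CDB Add1=168; issue ADD r3<-Add1 | r0:Add2,r1:8,r2:56,r3:Add1
c14: CDB Add2=56; issue SUB r0<-Add2 | r0:Add2,r1:8,r2:56,r3:Add1
c15: CDB Add1=104 | r0:Add2,r1:8,r2:56,r3:104
c16: - | r0:Add2,r1:8,r2:56,r3:104
c17: CDB Add2=-48 | r0:-48,r1:8,r2:56,r3:104

STATUS = VALUE -48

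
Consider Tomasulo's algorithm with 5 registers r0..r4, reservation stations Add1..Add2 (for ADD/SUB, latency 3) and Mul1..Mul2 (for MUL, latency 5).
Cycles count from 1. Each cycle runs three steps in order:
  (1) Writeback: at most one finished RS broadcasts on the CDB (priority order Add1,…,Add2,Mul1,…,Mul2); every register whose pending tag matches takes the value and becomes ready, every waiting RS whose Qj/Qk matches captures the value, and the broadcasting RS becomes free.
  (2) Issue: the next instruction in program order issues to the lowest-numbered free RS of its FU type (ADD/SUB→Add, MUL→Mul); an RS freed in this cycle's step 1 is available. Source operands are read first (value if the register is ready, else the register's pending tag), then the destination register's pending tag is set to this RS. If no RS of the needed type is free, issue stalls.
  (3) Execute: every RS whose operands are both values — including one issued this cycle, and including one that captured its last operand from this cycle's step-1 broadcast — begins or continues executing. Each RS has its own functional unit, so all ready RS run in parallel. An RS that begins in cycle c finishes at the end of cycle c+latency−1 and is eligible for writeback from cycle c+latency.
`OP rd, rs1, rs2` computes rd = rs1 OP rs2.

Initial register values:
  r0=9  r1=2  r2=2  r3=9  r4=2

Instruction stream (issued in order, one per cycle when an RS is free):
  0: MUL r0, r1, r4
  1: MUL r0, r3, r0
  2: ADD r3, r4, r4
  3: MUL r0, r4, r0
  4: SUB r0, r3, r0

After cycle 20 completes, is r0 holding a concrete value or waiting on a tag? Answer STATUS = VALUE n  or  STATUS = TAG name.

STATUS = VALUE -68

cycle 1: issue MUL r0<-Mul1 // r0:Mul1,r1:2,r2:2,r3:9,r4:2
cycle 2: issue MUL r0<-Mul2 // r0:Mul2,r1:2,r2:2,r3:9,r4:2
cycle 3: issue ADD r3<-Add1 // r0:Mul2,r1:2,r2:2,r3:Add1,r4:2
cycle 4: stall // r0:Mul2,r1:2,r2:2,r3:Add1,r4:2
cycle 5: stall // r0:Mul2,r1:2,r2:2,r3:Add1,r4:2
cycle 6: CDB Add1=4; stall // r0:Mul2,r1:2,r2:2,r3:4,r4:2
cycle 7: CDB Mul1=4; issue MUL r0<-Mul1 // r0:Mul1,r1:2,r2:2,r3:4,r4:2
cycle 8: issue SUB r0<-Add1 // r0:Add1,r1:2,r2:2,r3:4,r4:2
cycle 9: - // r0:Add1,r1:2,r2:2,r3:4,r4:2
cycle 10: - // r0:Add1,r1:2,r2:2,r3:4,r4:2
cycle 11: - // r0:Add1,r1:2,r2:2,r3:4,r4:2
cycle 12: CDB Mul2=36 // r0:Add1,r1:2,r2:2,r3:4,r4:2
cycle 13: - // r0:Add1,r1:2,r2:2,r3:4,r4:2
cycle 14: - // r0:Add1,r1:2,r2:2,r3:4,r4:2
cycle 15: - // r0:Add1,r1:2,r2:2,r3:4,r4:2
cycle 16: - // r0:Add1,r1:2,r2:2,r3:4,r4:2
cycle 17: CDB Mul1=72 // r0:Add1,r1:2,r2:2,r3:4,r4:2
cycle 18: - // r0:Add1,r1:2,r2:2,r3:4,r4:2
cycle 19: - // r0:Add1,r1:2,r2:2,r3:4,r4:2
cycle 20: CDB Add1=-68 // r0:-68,r1:2,r2:2,r3:4,r4:2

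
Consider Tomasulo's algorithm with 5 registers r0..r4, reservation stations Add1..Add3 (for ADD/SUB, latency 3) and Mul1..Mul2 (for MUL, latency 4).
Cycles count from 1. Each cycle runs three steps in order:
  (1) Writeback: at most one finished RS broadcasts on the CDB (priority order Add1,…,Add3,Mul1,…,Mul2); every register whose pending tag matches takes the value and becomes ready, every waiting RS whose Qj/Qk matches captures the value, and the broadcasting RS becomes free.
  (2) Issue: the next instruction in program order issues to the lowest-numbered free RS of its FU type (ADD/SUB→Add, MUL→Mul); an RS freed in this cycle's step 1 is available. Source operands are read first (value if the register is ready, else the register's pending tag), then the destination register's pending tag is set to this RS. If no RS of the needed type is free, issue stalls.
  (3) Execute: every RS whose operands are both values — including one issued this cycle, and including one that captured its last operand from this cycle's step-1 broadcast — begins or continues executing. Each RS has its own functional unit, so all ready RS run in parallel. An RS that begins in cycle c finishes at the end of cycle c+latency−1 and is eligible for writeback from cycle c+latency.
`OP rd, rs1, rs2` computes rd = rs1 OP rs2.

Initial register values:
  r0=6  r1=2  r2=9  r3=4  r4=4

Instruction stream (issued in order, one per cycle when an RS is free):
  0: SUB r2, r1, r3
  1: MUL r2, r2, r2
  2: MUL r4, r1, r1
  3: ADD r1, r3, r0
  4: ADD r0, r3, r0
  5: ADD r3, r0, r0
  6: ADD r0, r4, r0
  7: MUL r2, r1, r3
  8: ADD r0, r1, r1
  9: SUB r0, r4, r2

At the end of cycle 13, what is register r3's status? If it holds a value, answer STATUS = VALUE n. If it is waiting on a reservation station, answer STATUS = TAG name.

STATUS = VALUE 20

  c1: issue SUB r2<-Add1  regs: r0:6,r1:2,r2:Add1,r3:4,r4:4
  c2: issue MUL r2<-Mul1  regs: r0:6,r1:2,r2:Mul1,r3:4,r4:4
  c3: issue MUL r4<-Mul2  regs: r0:6,r1:2,r2:Mul1,r3:4,r4:Mul2
  c4: CDB Add1=-2; issue ADD r1<-Add1  regs: r0:6,r1:Add1,r2:Mul1,r3:4,r4:Mul2
  c5: issue ADD r0<-Add2  regs: r0:Add2,r1:Add1,r2:Mul1,r3:4,r4:Mul2
  c6: issue ADD r3<-Add3  regs: r0:Add2,r1:Add1,r2:Mul1,r3:Add3,r4:Mul2
  c7: CDB Add1=10; issue ADD r0<-Add1  regs: r0:Add1,r1:10,r2:Mul1,r3:Add3,r4:Mul2
  c8: CDB Add2=10; stall  regs: r0:Add1,r1:10,r2:Mul1,r3:Add3,r4:Mul2
  c9: CDB Mul1=4; issue MUL r2<-Mul1  regs: r0:Add1,r1:10,r2:Mul1,r3:Add3,r4:Mul2
  c10: CDB Mul2=4; issue ADD r0<-Add2  regs: r0:Add2,r1:10,r2:Mul1,r3:Add3,r4:4
  c11: CDB Add3=20; issue SUB r0<-Add3  regs: r0:Add3,r1:10,r2:Mul1,r3:20,r4:4
  c12: -  regs: r0:Add3,r1:10,r2:Mul1,r3:20,r4:4
  c13: CDB Add1=14  regs: r0:Add3,r1:10,r2:Mul1,r3:20,r4:4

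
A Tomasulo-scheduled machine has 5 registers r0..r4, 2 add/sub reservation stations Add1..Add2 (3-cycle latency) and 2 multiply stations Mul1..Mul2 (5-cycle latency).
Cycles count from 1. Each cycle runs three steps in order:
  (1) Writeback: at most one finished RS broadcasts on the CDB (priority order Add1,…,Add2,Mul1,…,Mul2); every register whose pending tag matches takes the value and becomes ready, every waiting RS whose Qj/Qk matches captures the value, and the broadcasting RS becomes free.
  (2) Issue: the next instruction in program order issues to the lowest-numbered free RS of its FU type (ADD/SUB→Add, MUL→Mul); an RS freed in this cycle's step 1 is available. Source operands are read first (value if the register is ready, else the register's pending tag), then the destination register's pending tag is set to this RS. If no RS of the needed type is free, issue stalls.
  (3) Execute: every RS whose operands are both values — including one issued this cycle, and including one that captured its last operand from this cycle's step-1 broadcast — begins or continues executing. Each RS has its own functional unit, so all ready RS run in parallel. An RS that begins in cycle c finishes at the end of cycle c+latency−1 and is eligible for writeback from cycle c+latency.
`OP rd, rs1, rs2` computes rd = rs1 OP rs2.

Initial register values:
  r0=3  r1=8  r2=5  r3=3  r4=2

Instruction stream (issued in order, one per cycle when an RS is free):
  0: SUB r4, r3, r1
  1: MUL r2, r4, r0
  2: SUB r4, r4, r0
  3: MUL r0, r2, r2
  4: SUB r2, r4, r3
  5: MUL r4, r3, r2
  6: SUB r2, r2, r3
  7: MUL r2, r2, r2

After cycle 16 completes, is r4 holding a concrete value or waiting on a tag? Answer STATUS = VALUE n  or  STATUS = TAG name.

STATUS = VALUE -33

c1: issue SUB r4<-Add1 | r0:3,r1:8,r2:5,r3:3,r4:Add1
c2: issue MUL r2<-Mul1 | r0:3,r1:8,r2:Mul1,r3:3,r4:Add1
c3: issue SUB r4<-Add2 | r0:3,r1:8,r2:Mul1,r3:3,r4:Add2
c4: CDB Add1=-5; issue MUL r0<-Mul2 | r0:Mul2,r1:8,r2:Mul1,r3:3,r4:Add2
c5: issue SUB r2<-Add1 | r0:Mul2,r1:8,r2:Add1,r3:3,r4:Add2
c6: stall | r0:Mul2,r1:8,r2:Add1,r3:3,r4:Add2
c7: CDB Add2=-8; stall | r0:Mul2,r1:8,r2:Add1,r3:3,r4:-8
c8: stall | r0:Mul2,r1:8,r2:Add1,r3:3,r4:-8
c9: CDB Mul1=-15; issue MUL r4<-Mul1 | r0:Mul2,r1:8,r2:Add1,r3:3,r4:Mul1
c10: CDB Add1=-11; issue SUB r2<-Add1 | r0:Mul2,r1:8,r2:Add1,r3:3,r4:Mul1
c11: stall | r0:Mul2,r1:8,r2:Add1,r3:3,r4:Mul1
c12: stall | r0:Mul2,r1:8,r2:Add1,r3:3,r4:Mul1
c13: CDB Add1=-14; stall | r0:Mul2,r1:8,r2:-14,r3:3,r4:Mul1
c14: CDB Mul2=225; issue MUL r2<-Mul2 | r0:225,r1:8,r2:Mul2,r3:3,r4:Mul1
c15: CDB Mul1=-33 | r0:225,r1:8,r2:Mul2,r3:3,r4:-33
c16: - | r0:225,r1:8,r2:Mul2,r3:3,r4:-33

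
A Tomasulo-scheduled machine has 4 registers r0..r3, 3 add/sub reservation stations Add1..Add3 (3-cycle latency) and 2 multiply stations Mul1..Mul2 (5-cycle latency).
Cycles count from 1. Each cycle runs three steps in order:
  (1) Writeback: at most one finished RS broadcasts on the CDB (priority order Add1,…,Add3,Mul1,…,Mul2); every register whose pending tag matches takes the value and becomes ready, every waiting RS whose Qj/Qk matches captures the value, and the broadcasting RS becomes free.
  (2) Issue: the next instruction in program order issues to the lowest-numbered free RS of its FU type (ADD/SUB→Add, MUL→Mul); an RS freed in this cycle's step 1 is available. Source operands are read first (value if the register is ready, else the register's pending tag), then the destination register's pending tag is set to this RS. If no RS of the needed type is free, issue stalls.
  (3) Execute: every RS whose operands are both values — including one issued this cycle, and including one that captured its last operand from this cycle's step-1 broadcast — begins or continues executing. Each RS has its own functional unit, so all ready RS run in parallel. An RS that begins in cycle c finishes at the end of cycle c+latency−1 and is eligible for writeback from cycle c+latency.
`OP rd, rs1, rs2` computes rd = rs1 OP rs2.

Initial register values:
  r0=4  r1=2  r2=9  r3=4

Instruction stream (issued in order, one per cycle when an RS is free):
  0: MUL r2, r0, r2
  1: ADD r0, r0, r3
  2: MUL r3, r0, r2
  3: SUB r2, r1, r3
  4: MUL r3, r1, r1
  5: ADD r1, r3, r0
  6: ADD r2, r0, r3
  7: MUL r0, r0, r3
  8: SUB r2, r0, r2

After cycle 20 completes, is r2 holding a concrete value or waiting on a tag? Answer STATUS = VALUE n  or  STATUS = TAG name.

STATUS = VALUE 20

  c1: issue MUL r2<-Mul1  regs: r0:4,r1:2,r2:Mul1,r3:4
  c2: issue ADD r0<-Add1  regs: r0:Add1,r1:2,r2:Mul1,r3:4
  c3: issue MUL r3<-Mul2  regs: r0:Add1,r1:2,r2:Mul1,r3:Mul2
  c4: issue SUB r2<-Add2  regs: r0:Add1,r1:2,r2:Add2,r3:Mul2
  c5: CDB Add1=8; stall  regs: r0:8,r1:2,r2:Add2,r3:Mul2
  c6: CDB Mul1=36; issue MUL r3<-Mul1  regs: r0:8,r1:2,r2:Add2,r3:Mul1
  c7: issue ADD r1<-Add1  regs: r0:8,r1:Add1,r2:Add2,r3:Mul1
  c8: issue ADD r2<-Add3  regs: r0:8,r1:Add1,r2:Add3,r3:Mul1
  c9: stall  regs: r0:8,r1:Add1,r2:Add3,r3:Mul1
  c10: stall  regs: r0:8,r1:Add1,r2:Add3,r3:Mul1
  c11: CDB Mul1=4; issue MUL r0<-Mul1  regs: r0:Mul1,r1:Add1,r2:Add3,r3:4
  c12: CDB Mul2=288; stall  regs: r0:Mul1,r1:Add1,r2:Add3,r3:4
  c13: stall  regs: r0:Mul1,r1:Add1,r2:Add3,r3:4
  c14: CDB Add1=12; issue SUB r2<-Add1  regs: r0:Mul1,r1:12,r2:Add1,r3:4
  c15: CDB Add2=-286  regs: r0:Mul1,r1:12,r2:Add1,r3:4
  c16: CDB Add3=12  regs: r0:Mul1,r1:12,r2:Add1,r3:4
  c17: CDB Mul1=32  regs: r0:32,r1:12,r2:Add1,r3:4
  c18: -  regs: r0:32,r1:12,r2:Add1,r3:4
  c19: -  regs: r0:32,r1:12,r2:Add1,r3:4
  c20: CDB Add1=20  regs: r0:32,r1:12,r2:20,r3:4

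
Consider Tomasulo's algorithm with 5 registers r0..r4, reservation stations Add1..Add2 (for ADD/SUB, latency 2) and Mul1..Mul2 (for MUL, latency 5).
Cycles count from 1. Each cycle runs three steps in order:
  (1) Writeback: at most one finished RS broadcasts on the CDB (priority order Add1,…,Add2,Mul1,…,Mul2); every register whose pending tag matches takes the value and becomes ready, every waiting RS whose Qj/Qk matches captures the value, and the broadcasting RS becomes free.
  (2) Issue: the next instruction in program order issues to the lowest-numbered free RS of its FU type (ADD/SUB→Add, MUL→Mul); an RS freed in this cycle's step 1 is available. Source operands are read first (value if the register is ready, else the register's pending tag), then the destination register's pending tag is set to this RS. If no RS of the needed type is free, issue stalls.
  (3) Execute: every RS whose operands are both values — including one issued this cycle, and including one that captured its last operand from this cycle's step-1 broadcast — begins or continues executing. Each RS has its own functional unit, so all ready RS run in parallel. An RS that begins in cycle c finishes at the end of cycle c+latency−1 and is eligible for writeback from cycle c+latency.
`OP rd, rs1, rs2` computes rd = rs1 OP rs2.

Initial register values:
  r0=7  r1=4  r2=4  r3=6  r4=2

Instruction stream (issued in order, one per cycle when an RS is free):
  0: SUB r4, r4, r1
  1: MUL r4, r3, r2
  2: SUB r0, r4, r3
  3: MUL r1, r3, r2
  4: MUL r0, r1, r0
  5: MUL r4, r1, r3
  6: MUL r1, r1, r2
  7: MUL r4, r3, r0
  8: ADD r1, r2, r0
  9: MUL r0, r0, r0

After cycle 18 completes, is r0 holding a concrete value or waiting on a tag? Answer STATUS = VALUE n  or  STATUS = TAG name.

STATUS = VALUE 432

  c1: issue SUB r4<-Add1  regs: r0:7,r1:4,r2:4,r3:6,r4:Add1
  c2: issue MUL r4<-Mul1  regs: r0:7,r1:4,r2:4,r3:6,r4:Mul1
  c3: CDB Add1=-2; issue SUB r0<-Add1  regs: r0:Add1,r1:4,r2:4,r3:6,r4:Mul1
  c4: issue MUL r1<-Mul2  regs: r0:Add1,r1:Mul2,r2:4,r3:6,r4:Mul1
  c5: stall  regs: r0:Add1,r1:Mul2,r2:4,r3:6,r4:Mul1
  c6: stall  regs: r0:Add1,r1:Mul2,r2:4,r3:6,r4:Mul1
  c7: CDB Mul1=24; issue MUL r0<-Mul1  regs: r0:Mul1,r1:Mul2,r2:4,r3:6,r4:24
  c8: stall  regs: r0:Mul1,r1:Mul2,r2:4,r3:6,r4:24
  c9: CDB Add1=18; stall  regs: r0:Mul1,r1:Mul2,r2:4,r3:6,r4:24
  c10: CDB Mul2=24; issue MUL r4<-Mul2  regs: r0:Mul1,r1:24,r2:4,r3:6,r4:Mul2
  c11: stall  regs: r0:Mul1,r1:24,r2:4,r3:6,r4:Mul2
  c12: stall  regs: r0:Mul1,r1:24,r2:4,r3:6,r4:Mul2
  c13: stall  regs: r0:Mul1,r1:24,r2:4,r3:6,r4:Mul2
  c14: stall  regs: r0:Mul1,r1:24,r2:4,r3:6,r4:Mul2
  c15: CDB Mul1=432; issue MUL r1<-Mul1  regs: r0:432,r1:Mul1,r2:4,r3:6,r4:Mul2
  c16: CDB Mul2=144; issue MUL r4<-Mul2  regs: r0:432,r1:Mul1,r2:4,r3:6,r4:Mul2
  c17: issue ADD r1<-Add1  regs: r0:432,r1:Add1,r2:4,r3:6,r4:Mul2
  c18: stall  regs: r0:432,r1:Add1,r2:4,r3:6,r4:Mul2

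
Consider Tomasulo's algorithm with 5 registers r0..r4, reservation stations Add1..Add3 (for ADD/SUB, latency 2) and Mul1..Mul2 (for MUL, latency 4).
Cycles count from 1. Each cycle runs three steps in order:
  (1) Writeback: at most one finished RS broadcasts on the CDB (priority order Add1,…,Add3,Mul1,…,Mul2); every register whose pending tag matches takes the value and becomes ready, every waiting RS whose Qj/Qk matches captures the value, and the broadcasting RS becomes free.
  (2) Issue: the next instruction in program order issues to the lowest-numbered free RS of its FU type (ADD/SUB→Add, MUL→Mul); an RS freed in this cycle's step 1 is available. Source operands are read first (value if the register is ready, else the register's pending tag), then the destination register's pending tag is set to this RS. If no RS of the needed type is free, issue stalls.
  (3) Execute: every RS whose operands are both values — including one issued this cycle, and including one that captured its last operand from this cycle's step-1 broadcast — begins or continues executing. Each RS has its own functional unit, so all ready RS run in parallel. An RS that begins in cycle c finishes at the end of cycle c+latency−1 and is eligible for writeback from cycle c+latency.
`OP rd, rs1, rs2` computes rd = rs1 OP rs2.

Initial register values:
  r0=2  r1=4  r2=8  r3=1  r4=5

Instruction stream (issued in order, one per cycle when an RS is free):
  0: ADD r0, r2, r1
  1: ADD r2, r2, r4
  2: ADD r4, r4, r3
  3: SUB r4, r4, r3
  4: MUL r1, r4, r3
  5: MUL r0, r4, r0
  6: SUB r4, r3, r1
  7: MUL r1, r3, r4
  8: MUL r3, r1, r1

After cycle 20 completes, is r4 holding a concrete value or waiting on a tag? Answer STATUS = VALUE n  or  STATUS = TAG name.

STATUS = VALUE -4

c1: issue ADD r0<-Add1 | r0:Add1,r1:4,r2:8,r3:1,r4:5
c2: issue ADD r2<-Add2 | r0:Add1,r1:4,r2:Add2,r3:1,r4:5
c3: CDB Add1=12; issue ADD r4<-Add1 | r0:12,r1:4,r2:Add2,r3:1,r4:Add1
c4: CDB Add2=13; issue SUB r4<-Add2 | r0:12,r1:4,r2:13,r3:1,r4:Add2
c5: CDB Add1=6; issue MUL r1<-Mul1 | r0:12,r1:Mul1,r2:13,r3:1,r4:Add2
c6: issue MUL r0<-Mul2 | r0:Mul2,r1:Mul1,r2:13,r3:1,r4:Add2
c7: CDB Add2=5; issue SUB r4<-Add1 | r0:Mul2,r1:Mul1,r2:13,r3:1,r4:Add1
c8: stall | r0:Mul2,r1:Mul1,r2:13,r3:1,r4:Add1
c9: stall | r0:Mul2,r1:Mul1,r2:13,r3:1,r4:Add1
c10: stall | r0:Mul2,r1:Mul1,r2:13,r3:1,r4:Add1
c11: CDB Mul1=5; issue MUL r1<-Mul1 | r0:Mul2,r1:Mul1,r2:13,r3:1,r4:Add1
c12: CDB Mul2=60; issue MUL r3<-Mul2 | r0:60,r1:Mul1,r2:13,r3:Mul2,r4:Add1
c13: CDB Add1=-4 | r0:60,r1:Mul1,r2:13,r3:Mul2,r4:-4
c14: - | r0:60,r1:Mul1,r2:13,r3:Mul2,r4:-4
c15: - | r0:60,r1:Mul1,r2:13,r3:Mul2,r4:-4
c16: - | r0:60,r1:Mul1,r2:13,r3:Mul2,r4:-4
c17: CDB Mul1=-4 | r0:60,r1:-4,r2:13,r3:Mul2,r4:-4
c18: - | r0:60,r1:-4,r2:13,r3:Mul2,r4:-4
c19: - | r0:60,r1:-4,r2:13,r3:Mul2,r4:-4
c20: - | r0:60,r1:-4,r2:13,r3:Mul2,r4:-4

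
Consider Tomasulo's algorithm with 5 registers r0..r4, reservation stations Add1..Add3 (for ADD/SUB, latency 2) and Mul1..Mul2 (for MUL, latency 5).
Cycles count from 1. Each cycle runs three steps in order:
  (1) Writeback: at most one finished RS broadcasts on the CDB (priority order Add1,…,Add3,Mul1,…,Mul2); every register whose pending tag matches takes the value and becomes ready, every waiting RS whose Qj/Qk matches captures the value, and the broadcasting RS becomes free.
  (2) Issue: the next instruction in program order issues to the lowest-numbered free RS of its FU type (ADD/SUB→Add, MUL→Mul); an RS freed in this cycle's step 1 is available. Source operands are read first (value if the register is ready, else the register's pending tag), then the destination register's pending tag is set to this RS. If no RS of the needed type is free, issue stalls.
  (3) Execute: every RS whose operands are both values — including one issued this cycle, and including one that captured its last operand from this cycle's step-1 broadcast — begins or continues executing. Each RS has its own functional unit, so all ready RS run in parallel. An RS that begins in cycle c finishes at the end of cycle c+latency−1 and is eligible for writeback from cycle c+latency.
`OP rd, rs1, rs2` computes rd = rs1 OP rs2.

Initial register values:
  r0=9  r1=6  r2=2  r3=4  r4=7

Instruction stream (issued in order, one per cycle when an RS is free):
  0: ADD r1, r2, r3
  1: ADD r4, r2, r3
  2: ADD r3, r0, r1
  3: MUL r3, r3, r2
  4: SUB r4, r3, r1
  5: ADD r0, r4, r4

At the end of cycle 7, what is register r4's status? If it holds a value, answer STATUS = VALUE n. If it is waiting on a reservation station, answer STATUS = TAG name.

STATUS = TAG Add1

cycle 1: issue ADD r1<-Add1 // r0:9,r1:Add1,r2:2,r3:4,r4:7
cycle 2: issue ADD r4<-Add2 // r0:9,r1:Add1,r2:2,r3:4,r4:Add2
cycle 3: CDB Add1=6; issue ADD r3<-Add1 // r0:9,r1:6,r2:2,r3:Add1,r4:Add2
cycle 4: CDB Add2=6; issue MUL r3<-Mul1 // r0:9,r1:6,r2:2,r3:Mul1,r4:6
cycle 5: CDB Add1=15; issue SUB r4<-Add1 // r0:9,r1:6,r2:2,r3:Mul1,r4:Add1
cycle 6: issue ADD r0<-Add2 // r0:Add2,r1:6,r2:2,r3:Mul1,r4:Add1
cycle 7: - // r0:Add2,r1:6,r2:2,r3:Mul1,r4:Add1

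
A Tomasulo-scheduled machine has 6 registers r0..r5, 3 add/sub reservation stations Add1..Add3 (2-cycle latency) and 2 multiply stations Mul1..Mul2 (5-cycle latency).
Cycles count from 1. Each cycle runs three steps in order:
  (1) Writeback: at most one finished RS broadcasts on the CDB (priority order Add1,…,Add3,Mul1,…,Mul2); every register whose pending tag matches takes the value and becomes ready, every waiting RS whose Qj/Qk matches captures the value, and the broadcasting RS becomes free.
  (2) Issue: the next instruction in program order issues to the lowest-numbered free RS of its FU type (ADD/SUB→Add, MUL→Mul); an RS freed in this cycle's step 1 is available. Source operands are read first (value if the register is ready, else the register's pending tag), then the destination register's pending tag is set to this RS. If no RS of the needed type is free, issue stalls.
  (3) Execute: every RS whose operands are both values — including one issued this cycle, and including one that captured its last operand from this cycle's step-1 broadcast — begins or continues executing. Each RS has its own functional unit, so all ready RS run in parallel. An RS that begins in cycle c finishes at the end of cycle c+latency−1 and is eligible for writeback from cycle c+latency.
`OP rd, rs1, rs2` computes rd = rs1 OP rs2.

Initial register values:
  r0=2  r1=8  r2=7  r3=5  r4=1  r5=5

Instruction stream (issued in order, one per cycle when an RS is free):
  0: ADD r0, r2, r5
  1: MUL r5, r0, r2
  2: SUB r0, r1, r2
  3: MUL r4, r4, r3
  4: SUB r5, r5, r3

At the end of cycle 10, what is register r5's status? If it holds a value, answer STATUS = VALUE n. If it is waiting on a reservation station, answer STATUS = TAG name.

  c1: issue ADD r0<-Add1  regs: r0:Add1,r1:8,r2:7,r3:5,r4:1,r5:5
  c2: issue MUL r5<-Mul1  regs: r0:Add1,r1:8,r2:7,r3:5,r4:1,r5:Mul1
  c3: CDB Add1=12; issue SUB r0<-Add1  regs: r0:Add1,r1:8,r2:7,r3:5,r4:1,r5:Mul1
  c4: issue MUL r4<-Mul2  regs: r0:Add1,r1:8,r2:7,r3:5,r4:Mul2,r5:Mul1
  c5: CDB Add1=1; issue SUB r5<-Add1  regs: r0:1,r1:8,r2:7,r3:5,r4:Mul2,r5:Add1
  c6: -  regs: r0:1,r1:8,r2:7,r3:5,r4:Mul2,r5:Add1
  c7: -  regs: r0:1,r1:8,r2:7,r3:5,r4:Mul2,r5:Add1
  c8: CDB Mul1=84  regs: r0:1,r1:8,r2:7,r3:5,r4:Mul2,r5:Add1
  c9: CDB Mul2=5  regs: r0:1,r1:8,r2:7,r3:5,r4:5,r5:Add1
  c10: CDB Add1=79  regs: r0:1,r1:8,r2:7,r3:5,r4:5,r5:79

STATUS = VALUE 79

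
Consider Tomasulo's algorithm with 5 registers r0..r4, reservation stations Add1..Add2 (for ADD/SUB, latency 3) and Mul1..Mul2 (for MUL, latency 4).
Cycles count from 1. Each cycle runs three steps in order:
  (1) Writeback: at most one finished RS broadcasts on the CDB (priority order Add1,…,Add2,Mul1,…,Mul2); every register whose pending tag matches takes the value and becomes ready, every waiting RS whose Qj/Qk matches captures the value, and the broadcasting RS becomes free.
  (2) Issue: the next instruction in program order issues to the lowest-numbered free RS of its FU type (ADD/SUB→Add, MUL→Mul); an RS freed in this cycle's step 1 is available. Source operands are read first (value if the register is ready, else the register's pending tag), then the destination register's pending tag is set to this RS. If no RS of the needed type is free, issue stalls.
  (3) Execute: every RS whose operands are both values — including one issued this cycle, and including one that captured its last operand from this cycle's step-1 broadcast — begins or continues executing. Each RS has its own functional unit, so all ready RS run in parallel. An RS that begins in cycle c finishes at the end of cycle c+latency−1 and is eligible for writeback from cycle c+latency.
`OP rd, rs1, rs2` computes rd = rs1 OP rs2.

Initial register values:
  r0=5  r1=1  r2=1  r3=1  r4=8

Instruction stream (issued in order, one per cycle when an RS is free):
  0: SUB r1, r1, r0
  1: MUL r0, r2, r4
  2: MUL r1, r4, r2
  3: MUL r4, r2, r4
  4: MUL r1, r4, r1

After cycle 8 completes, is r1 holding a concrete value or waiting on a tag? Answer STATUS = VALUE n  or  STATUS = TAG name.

cycle 1: issue SUB r1<-Add1 // r0:5,r1:Add1,r2:1,r3:1,r4:8
cycle 2: issue MUL r0<-Mul1 // r0:Mul1,r1:Add1,r2:1,r3:1,r4:8
cycle 3: issue MUL r1<-Mul2 // r0:Mul1,r1:Mul2,r2:1,r3:1,r4:8
cycle 4: CDB Add1=-4; stall // r0:Mul1,r1:Mul2,r2:1,r3:1,r4:8
cycle 5: stall // r0:Mul1,r1:Mul2,r2:1,r3:1,r4:8
cycle 6: CDB Mul1=8; issue MUL r4<-Mul1 // r0:8,r1:Mul2,r2:1,r3:1,r4:Mul1
cycle 7: CDB Mul2=8; issue MUL r1<-Mul2 // r0:8,r1:Mul2,r2:1,r3:1,r4:Mul1
cycle 8: - // r0:8,r1:Mul2,r2:1,r3:1,r4:Mul1

STATUS = TAG Mul2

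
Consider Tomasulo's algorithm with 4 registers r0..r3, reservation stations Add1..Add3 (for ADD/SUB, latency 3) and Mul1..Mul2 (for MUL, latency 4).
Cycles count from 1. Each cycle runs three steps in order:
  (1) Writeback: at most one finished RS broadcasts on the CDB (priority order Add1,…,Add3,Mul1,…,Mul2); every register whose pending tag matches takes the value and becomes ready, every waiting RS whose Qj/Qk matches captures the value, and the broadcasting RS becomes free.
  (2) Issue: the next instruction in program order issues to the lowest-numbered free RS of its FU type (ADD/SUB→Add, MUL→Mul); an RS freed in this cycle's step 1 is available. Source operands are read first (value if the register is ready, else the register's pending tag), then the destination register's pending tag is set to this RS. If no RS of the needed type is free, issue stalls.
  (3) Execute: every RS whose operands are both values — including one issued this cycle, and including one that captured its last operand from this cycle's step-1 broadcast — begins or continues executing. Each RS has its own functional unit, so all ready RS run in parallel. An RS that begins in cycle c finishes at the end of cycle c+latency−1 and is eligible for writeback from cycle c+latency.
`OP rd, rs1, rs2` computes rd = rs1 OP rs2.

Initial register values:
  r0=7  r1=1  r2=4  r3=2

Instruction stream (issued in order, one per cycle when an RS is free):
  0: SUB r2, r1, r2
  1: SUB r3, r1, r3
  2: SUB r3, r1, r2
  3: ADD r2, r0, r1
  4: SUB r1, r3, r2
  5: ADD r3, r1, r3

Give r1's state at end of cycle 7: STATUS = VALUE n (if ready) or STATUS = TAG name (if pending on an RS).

STATUS = TAG Add2

  c1: issue SUB r2<-Add1  regs: r0:7,r1:1,r2:Add1,r3:2
  c2: issue SUB r3<-Add2  regs: r0:7,r1:1,r2:Add1,r3:Add2
  c3: issue SUB r3<-Add3  regs: r0:7,r1:1,r2:Add1,r3:Add3
  c4: CDB Add1=-3; issue ADD r2<-Add1  regs: r0:7,r1:1,r2:Add1,r3:Add3
  c5: CDB Add2=-1; issue SUB r1<-Add2  regs: r0:7,r1:Add2,r2:Add1,r3:Add3
  c6: stall  regs: r0:7,r1:Add2,r2:Add1,r3:Add3
  c7: CDB Add1=8; issue ADD r3<-Add1  regs: r0:7,r1:Add2,r2:8,r3:Add1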